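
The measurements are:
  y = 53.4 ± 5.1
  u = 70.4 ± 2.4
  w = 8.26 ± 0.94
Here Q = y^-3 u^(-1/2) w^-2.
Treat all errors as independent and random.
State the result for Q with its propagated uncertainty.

(1.15 ± 0.420) × 10^-8

Since Q is a product/quotient, work with relative uncertainties:
  (-3·δy/y)² = (-3×0.0955)² = 0.0821;  (−½·δu/u)² = (-0.5×0.0341)² = 0.000291;  (-2·δw/w)² = (-2×0.114)² = 0.0518
δQ/Q = √(0.134) = 0.366
Q = 1.15e-08, so δQ = 0.366 × 1.15e-08 = 4.2e-09.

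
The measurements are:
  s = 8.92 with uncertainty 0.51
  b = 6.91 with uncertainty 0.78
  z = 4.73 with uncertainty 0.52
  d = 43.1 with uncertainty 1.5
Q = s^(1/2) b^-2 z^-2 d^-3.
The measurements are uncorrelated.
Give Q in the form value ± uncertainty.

Q is a product of powers, so relative uncertainties combine in quadrature:
  (½·δs/s)² = (0.5×0.0572)² = 0.000817;  (-2·δb/b)² = (-2×0.113)² = 0.0510;  (-2·δz/z)² = (-2×0.110)² = 0.0483;  (-3·δd/d)² = (-3×0.0348)² = 0.0109
δQ/Q = √(0.111) = 0.333
Q = 3.49e-08, so δQ = 0.333 × 3.49e-08 = 1.16e-08.

(3.49 ± 1.16) × 10^-8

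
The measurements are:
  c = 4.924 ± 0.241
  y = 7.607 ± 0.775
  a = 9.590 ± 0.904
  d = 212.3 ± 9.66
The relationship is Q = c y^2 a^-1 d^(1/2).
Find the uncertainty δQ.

100.0

Each factor contributes (exponent × relative error)² to (δQ/Q)²:
  (1·δc/c)² = (1×0.0489)² = 0.00240;  (2·δy/y)² = (2×0.102)² = 0.0415;  (-1·δa/a)² = (-1×0.0943)² = 0.00889;  (½·δd/d)² = (0.5×0.0455)² = 0.000518
δQ/Q = √(0.0533) = 0.231
Q = 432.9, so δQ = 0.231 × 432.9 = 100.0.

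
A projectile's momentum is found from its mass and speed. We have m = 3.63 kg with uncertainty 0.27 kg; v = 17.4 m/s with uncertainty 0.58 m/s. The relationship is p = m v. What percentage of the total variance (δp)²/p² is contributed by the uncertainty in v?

(δp/p)² = (1·δm/m)² + (1·δv/v)²
  m term: (1×0.0744)² = 0.00553
  v term: (1×0.0333)² = 0.00111
Total = 0.00664. Share from v = 0.00111/0.00664 = 0.167.

16.7%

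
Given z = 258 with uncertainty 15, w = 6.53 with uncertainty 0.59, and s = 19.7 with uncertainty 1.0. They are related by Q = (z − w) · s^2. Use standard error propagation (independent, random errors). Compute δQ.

11500

Let u = z − w = 251. δu = √(δz² + δw²) = √(225 + 0.348) = 15.0, so δu/u = 0.0597.
Q is then a monomial in u, s:
δQ/Q = √((δu/u)² + (2·δs/s)²) = √(0.00356 + 0.0103) = 0.118
Q = 97600, so δQ = 0.118 × 97600 = 11500.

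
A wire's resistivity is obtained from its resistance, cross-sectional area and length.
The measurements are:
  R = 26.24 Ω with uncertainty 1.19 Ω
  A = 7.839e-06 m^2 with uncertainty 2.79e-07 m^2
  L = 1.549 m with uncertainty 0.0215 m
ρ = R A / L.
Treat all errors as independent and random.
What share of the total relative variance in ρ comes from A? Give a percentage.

36.0%

(δρ/ρ)² = (1·δR/R)² + (1·δA/A)² + (-1·δL/L)²
  R term: (1×0.0454)² = 0.00206
  A term: (1×0.0356)² = 0.00127
  L term: (-1×0.0139)² = 0.000193
Total = 0.00352. Share from A = 0.00127/0.00352 = 0.360.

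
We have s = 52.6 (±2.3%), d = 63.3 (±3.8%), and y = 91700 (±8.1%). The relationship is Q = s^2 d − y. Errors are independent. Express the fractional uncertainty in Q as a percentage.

Let p = s^2·d = 1.75e+05. δp/p = √((2·δs/s)² + (1·δd/d)²) = √(0.00212 + 0.00144) = 0.0597, so δp = 10400.
Q = p − y: δQ = √(δp² + δy²) = √(1.09e+08 + 5.52e+07) = 12800
Q = 83400, so δQ/Q = 12800/83400 = 0.154.

15.4%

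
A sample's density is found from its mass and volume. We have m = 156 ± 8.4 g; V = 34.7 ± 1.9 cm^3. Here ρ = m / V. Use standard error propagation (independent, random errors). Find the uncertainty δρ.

0.345 g/cm^3

Products/powers → add relative errors in quadrature, weighted by exponent:
  (1·δm/m)² = (1×0.0538)² = 0.00290;  (-1·δV/V)² = (-1×0.0548)² = 0.00300
δρ/ρ = √(0.00590) = 0.0768
ρ = 4.50 g/cm^3, so δρ = 0.0768 × 4.50 = 0.345 g/cm^3.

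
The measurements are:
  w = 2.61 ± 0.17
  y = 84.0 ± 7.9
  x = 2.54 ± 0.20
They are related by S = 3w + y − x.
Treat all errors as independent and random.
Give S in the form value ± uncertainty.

89.3 ± 7.92

For a sum/difference, combine absolute errors in quadrature:
  (3·δw)² = 0.260;  (δy)² = 62.4;  (δx)² = 0.0400
δS = √(62.7) = 7.92
S = 89.3.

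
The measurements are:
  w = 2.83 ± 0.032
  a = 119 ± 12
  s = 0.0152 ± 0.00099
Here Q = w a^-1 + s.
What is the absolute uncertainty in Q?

0.00261

Let p = w·a^-1 = 0.0238. δp/p = √((1·δw/w)² + (-1·δa/a)²) = √(0.000128 + 0.0102) = 0.101, so δp = 0.00241.
Q = p + s: δQ = √(δp² + δs²) = √(5.82e-06 + 9.8e-07) = 0.00261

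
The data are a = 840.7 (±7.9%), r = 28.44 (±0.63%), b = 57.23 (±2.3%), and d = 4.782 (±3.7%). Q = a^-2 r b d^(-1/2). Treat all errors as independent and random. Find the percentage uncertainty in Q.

16.1%

For a monomial Q ∝ a^-2, r, b, d^(-1/2), fractional errors add in quadrature:
  (-2·δa/a)² = (-2×0.0790)² = 0.0250;  (1·δr/r)² = (1×0.00630)² = 3.97e-05;  (1·δb/b)² = (1×0.0230)² = 0.000529;  (−½·δd/d)² = (-0.5×0.0370)² = 0.000342
δQ/Q = √(0.0259) = 0.161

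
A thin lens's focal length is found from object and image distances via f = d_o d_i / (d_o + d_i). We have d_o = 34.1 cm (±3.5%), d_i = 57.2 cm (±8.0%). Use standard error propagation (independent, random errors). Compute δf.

∂f/∂d_o = (d_i/(d_o+d_i))² = 0.393;  ∂f/∂d_i = (d_o/(d_o+d_i))² = 0.139
δf = √((∂f/∂d_o · δd_o)² + (∂f/∂d_i · δd_i)²) = √(0.219 + 0.407) = 0.792 cm

0.792 cm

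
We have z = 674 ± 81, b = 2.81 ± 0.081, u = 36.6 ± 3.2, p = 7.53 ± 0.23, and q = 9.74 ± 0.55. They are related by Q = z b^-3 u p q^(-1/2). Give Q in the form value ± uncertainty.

2680 ± 475

Q is a product of powers, so relative uncertainties combine in quadrature:
  (1·δz/z)² = (1×0.120)² = 0.0144;  (-3·δb/b)² = (-3×0.0288)² = 0.00748;  (1·δu/u)² = (1×0.0874)² = 0.00764;  (1·δp/p)² = (1×0.0305)² = 0.000933;  (−½·δq/q)² = (-0.5×0.0565)² = 0.000797
δQ/Q = √(0.0313) = 0.177
Q = 2680, so δQ = 0.177 × 2680 = 475.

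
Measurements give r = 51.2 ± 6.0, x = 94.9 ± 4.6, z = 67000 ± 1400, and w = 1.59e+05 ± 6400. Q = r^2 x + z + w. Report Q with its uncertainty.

(4.75 ± 0.599) × 10^5

Let p = r^2·x = 2.49e+05. δp/p = √((2·δr/r)² + (1·δx/x)²) = √(0.0549 + 0.00235) = 0.239, so δp = 59500.
Q = p + z + w: δQ = √(δp² + δz² + δw²) = √(3.55e+09 + 1.96e+06 + 4.1e+07) = 59900
Q = 4.75e+05.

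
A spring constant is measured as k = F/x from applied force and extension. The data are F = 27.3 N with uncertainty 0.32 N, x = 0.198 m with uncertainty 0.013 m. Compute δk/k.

Since k is a product/quotient, work with relative uncertainties:
  (1·δF/F)² = (1×0.0117)² = 0.000137;  (-1·δx/x)² = (-1×0.0657)² = 0.00431
δk/k = √(0.00445) = 0.0667

0.0667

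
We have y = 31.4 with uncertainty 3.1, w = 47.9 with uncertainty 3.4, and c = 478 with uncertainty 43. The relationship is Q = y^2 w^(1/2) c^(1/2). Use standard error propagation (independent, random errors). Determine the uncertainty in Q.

30700

Products/powers → add relative errors in quadrature, weighted by exponent:
  (2·δy/y)² = (2×0.0987)² = 0.0390;  (½·δw/w)² = (0.5×0.0710)² = 0.00126;  (½·δc/c)² = (0.5×0.0900)² = 0.00202
δQ/Q = √(0.0423) = 0.206
Q = 1.49e+05, so δQ = 0.206 × 1.49e+05 = 30700.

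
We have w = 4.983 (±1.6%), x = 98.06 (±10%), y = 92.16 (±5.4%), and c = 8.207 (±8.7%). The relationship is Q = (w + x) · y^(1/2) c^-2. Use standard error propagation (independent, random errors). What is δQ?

2.94

Let u = w + x = 103.0. δu = √(δw² + δx²) = √(0.00636 + 96.2) = 9.81, so δu/u = 0.0952.
Q is then a monomial in u, y, c:
δQ/Q = √((δu/u)² + (½·δy/y)² + (-2·δc/c)²) = √(0.00906 + 0.000729 + 0.0303) = 0.200
Q = 14.69, so δQ = 0.200 × 14.69 = 2.94.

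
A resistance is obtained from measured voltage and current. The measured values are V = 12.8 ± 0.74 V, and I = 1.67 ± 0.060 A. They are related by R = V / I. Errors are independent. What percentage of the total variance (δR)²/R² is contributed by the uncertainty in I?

(δR/R)² = (1·δV/V)² + (-1·δI/I)²
  V term: (1×0.0578)² = 0.00334
  I term: (-1×0.0359)² = 0.00129
Total = 0.00463. Share from I = 0.00129/0.00463 = 0.279.

27.9%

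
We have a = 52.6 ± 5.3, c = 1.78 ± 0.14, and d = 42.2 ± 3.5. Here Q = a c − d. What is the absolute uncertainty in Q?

Let p = a·c = 93.6. δp/p = √((1·δa/a)² + (1·δc/c)²) = √(0.0102 + 0.00619) = 0.128, so δp = 12.0.
Q = p − d: δQ = √(δp² + δd²) = √(143 + 12.2) = 12.5

12.5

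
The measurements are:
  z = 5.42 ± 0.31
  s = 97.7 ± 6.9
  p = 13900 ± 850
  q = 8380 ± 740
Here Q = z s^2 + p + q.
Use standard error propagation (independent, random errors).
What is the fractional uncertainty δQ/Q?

Let w = z·s^2 = 51700. δw/w = √((1·δz/z)² + (2·δs/s)²) = √(0.00327 + 0.0200) = 0.152, so δw = 7880.
Q = w + p + q: δQ = √(δw² + δp² + δq²) = √(6.22e+07 + 7.22e+05 + 5.48e+05) = 7960
Q = 74000, so δQ/Q = 7960/74000 = 0.108.

0.108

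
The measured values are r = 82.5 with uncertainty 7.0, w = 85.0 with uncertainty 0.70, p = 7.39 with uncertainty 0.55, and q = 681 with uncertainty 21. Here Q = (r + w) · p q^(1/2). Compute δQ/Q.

0.0868

Let u = r + w = 168. δu = √(δr² + δw²) = √(49.0 + 0.490) = 7.03, so δu/u = 0.0420.
Q is then a monomial in u, p, q:
δQ/Q = √((δu/u)² + (1·δp/p)² + (½·δq/q)²) = √(0.00176 + 0.00554 + 0.000238) = 0.0868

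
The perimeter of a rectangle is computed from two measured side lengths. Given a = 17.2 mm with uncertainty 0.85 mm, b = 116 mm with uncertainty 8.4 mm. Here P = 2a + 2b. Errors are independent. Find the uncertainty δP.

16.9 mm

For a sum/difference, combine absolute errors in quadrature:
  (2·δa)² = 2.89;  (2·δb)² = 282
δP = √(285) = 16.9 mm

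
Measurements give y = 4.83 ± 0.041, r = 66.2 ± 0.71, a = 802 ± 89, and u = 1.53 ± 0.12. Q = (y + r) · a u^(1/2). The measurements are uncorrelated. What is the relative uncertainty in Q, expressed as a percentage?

Let w = y + r = 71.0. δw = √(δy² + δr²) = √(0.00168 + 0.504) = 0.711, so δw/w = 0.0100.
Q is then a monomial in w, a, u:
δQ/Q = √((δw/w)² + (1·δa/a)² + (½·δu/u)²) = √(0.000100 + 0.0123 + 0.00154) = 0.118

11.8%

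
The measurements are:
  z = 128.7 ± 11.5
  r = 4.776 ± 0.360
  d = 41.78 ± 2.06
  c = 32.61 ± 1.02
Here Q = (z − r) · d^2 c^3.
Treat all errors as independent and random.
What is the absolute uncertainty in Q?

Let u = z − r = 123.9. δu = √(δz² + δr²) = √(132 + 0.130) = 11.5, so δu/u = 0.0928.
Q is then a monomial in u, d, c:
δQ/Q = √((δu/u)² + (2·δd/d)² + (3·δc/c)²) = √(0.00862 + 0.00972 + 0.00881) = 0.165
Q = 7.501e+09, so δQ = 0.165 × 7.501e+09 = 1.24e+09.

1.24e+09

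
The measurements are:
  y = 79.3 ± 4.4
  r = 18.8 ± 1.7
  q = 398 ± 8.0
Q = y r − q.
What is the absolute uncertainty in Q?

158

Let p = y·r = 1490. δp/p = √((1·δy/y)² + (1·δr/r)²) = √(0.00308 + 0.00818) = 0.106, so δp = 158.
Q = p − q: δQ = √(δp² + δq²) = √(25000 + 64.0) = 158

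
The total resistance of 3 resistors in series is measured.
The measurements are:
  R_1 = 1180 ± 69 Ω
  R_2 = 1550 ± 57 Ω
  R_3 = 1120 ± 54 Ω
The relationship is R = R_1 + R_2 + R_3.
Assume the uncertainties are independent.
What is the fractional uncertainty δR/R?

0.0272

Absolute uncertainties add in quadrature for a linear combination:
  (δR_1)² = 4760;  (δR_2)² = 3250;  (δR_3)² = 2920
δR = √(10900) = 105 Ω
R = 3850 Ω, so δR/R = 105/3850 = 0.0272.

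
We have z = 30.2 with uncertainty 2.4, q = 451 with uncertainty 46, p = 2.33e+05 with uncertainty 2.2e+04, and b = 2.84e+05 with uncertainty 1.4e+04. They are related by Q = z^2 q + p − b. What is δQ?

Let w = z^2·q = 4.11e+05. δw/w = √((2·δz/z)² + (1·δq/q)²) = √(0.0253 + 0.0104) = 0.189, so δw = 77700.
Q = w + p − b: δQ = √(δw² + δp² + δb²) = √(6.03e+09 + 4.84e+08 + 1.96e+08) = 81900

81900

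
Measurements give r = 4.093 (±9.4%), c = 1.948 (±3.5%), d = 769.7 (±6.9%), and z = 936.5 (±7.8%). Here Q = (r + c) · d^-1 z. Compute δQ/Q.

0.123

Let u = r + c = 6.041. δu = √(δr² + δc²) = √(0.148 + 0.00465) = 0.391, so δu/u = 0.0647.
Q is then a monomial in u, d, z:
δQ/Q = √((δu/u)² + (-1·δd/d)² + (1·δz/z)²) = √(0.00418 + 0.00476 + 0.00608) = 0.123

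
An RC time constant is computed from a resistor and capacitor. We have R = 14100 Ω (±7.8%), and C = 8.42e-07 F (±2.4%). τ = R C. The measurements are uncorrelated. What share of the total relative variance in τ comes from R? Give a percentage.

91.4%

(δτ/τ)² = (1·δR/R)² + (1·δC/C)²
  R term: (1×0.0780)² = 0.00608
  C term: (1×0.0240)² = 0.000576
Total = 0.00666. Share from R = 0.00608/0.00666 = 0.914.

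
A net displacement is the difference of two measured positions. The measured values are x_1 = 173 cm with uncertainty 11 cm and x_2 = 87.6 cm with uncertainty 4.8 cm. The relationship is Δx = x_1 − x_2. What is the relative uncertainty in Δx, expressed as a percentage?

Sums and differences: (δΔx)² = Σ (cᵢ δxᵢ)².
  (δx_1)² = 121;  (δx_2)² = 23.0
δΔx = √(144) = 12.0 cm
Δx = 85.4 cm, so δΔx/Δx = 12.0/85.4 = 0.141.

14.1%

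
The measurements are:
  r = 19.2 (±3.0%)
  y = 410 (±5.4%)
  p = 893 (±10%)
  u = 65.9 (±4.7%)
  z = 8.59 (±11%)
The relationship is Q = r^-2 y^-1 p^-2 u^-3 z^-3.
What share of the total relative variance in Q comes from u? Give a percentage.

(δQ/Q)² = (-2·δr/r)² + (-1·δy/y)² + (-2·δp/p)² + (-3·δu/u)² + (-3·δz/z)²
  r term: (-2×0.0300)² = 0.00360
  y term: (-1×0.0540)² = 0.00292
  p term: (-2×0.100)² = 0.0400
  u term: (-3×0.0470)² = 0.0199
  z term: (-3×0.110)² = 0.109
Total = 0.175. Share from u = 0.0199/0.175 = 0.113.

11.3%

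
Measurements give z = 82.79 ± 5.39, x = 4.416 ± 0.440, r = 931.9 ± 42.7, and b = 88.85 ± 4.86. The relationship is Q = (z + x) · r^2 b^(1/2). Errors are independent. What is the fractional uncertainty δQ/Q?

0.114

Let u = z + x = 87.21. δu = √(δz² + δx²) = √(29.1 + 0.194) = 5.41, so δu/u = 0.0620.
Q is then a monomial in u, r, b:
δQ/Q = √((δu/u)² + (2·δr/r)² + (½·δb/b)²) = √(0.00385 + 0.00840 + 0.000748) = 0.114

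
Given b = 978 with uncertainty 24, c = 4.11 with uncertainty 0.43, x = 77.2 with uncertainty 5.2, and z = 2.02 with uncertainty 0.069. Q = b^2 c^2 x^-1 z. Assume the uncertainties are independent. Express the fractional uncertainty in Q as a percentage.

Each factor contributes (exponent × relative error)² to (δQ/Q)²:
  (2·δb/b)² = (2×0.0245)² = 0.00241;  (2·δc/c)² = (2×0.105)² = 0.0438;  (-1·δx/x)² = (-1×0.0674)² = 0.00454;  (1·δz/z)² = (1×0.0342)² = 0.00117
δQ/Q = √(0.0519) = 0.228

22.8%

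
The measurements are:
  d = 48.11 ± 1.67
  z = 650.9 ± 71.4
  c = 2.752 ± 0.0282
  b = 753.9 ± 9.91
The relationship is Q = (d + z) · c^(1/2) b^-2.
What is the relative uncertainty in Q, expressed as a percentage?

Let u = d + z = 699.0. δu = √(δd² + δz²) = √(2.79 + 5100) = 71.4, so δu/u = 0.102.
Q is then a monomial in u, c, b:
δQ/Q = √((δu/u)² + (½·δc/c)² + (-2·δb/b)²) = √(0.0104 + 2.63e-05 + 0.000691) = 0.106

10.6%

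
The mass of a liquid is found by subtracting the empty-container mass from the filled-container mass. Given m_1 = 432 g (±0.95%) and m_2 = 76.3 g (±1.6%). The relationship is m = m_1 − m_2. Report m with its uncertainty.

Absolute uncertainties add in quadrature for a linear combination:
  (δm_1)² = 16.8;  (δm_2)² = 1.49
δm = √(18.3) = 4.28 g
m = 356 g.

356 ± 4.28 g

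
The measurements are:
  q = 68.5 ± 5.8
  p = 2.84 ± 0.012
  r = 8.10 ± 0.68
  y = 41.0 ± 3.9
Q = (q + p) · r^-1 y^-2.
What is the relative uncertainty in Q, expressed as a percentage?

Let u = q + p = 71.3. δu = √(δq² + δp²) = √(33.6 + 0.000144) = 5.80, so δu/u = 0.0813.
Q is then a monomial in u, r, y:
δQ/Q = √((δu/u)² + (-1·δr/r)² + (-2·δy/y)²) = √(0.00661 + 0.00705 + 0.0362) = 0.223

22.3%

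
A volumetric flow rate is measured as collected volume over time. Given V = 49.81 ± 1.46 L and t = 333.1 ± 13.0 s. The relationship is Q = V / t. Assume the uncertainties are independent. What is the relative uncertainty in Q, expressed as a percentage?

4.88%

Relative error in a monomial: (δQ/Q)² = Σ (nᵢ · δxᵢ/xᵢ)².
  (1·δV/V)² = (1×0.0293)² = 0.000859;  (-1·δt/t)² = (-1×0.0390)² = 0.00152
δQ/Q = √(0.00238) = 0.0488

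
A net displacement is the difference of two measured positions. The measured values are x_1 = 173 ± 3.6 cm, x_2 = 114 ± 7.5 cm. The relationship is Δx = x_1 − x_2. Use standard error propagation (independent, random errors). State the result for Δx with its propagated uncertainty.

Sums and differences: (δΔx)² = Σ (cᵢ δxᵢ)².
  (δx_1)² = 13.0;  (δx_2)² = 56.2
δΔx = √(69.2) = 8.32 cm
Δx = 59.0 cm.

59.0 ± 8.32 cm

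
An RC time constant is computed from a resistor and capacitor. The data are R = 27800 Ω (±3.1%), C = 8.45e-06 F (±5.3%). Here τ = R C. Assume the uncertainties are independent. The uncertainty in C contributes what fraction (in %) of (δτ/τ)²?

(δτ/τ)² = (1·δR/R)² + (1·δC/C)²
  R term: (1×0.0310)² = 0.000961
  C term: (1×0.0530)² = 0.00281
Total = 0.00377. Share from C = 0.00281/0.00377 = 0.745.

74.5%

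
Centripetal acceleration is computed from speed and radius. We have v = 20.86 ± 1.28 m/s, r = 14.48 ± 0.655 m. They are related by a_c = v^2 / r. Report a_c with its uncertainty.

30.05 ± 3.93 m/s^2

a_c is a product of powers, so relative uncertainties combine in quadrature:
  (2·δv/v)² = (2×0.0614)² = 0.0151;  (-1·δr/r)² = (-1×0.0452)² = 0.00205
δa_c/a_c = √(0.0171) = 0.131
a_c = 30.05 m/s^2, so δa_c = 0.131 × 30.05 = 3.93 m/s^2.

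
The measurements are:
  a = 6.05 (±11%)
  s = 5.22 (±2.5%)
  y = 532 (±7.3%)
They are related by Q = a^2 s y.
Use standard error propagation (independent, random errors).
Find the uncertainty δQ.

For a monomial Q ∝ a^2, s, y, fractional errors add in quadrature:
  (2·δa/a)² = (2×0.110)² = 0.0484;  (1·δs/s)² = (1×0.0250)² = 0.000625;  (1·δy/y)² = (1×0.0730)² = 0.00533
δQ/Q = √(0.0544) = 0.233
Q = 1.02e+05, so δQ = 0.233 × 1.02e+05 = 23700.

23700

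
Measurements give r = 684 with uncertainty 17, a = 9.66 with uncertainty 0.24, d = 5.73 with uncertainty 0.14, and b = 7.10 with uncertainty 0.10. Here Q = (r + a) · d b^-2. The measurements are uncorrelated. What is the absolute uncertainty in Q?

3.52

Let u = r + a = 694. δu = √(δr² + δa²) = √(289 + 0.0576) = 17.0, so δu/u = 0.0245.
Q is then a monomial in u, d, b:
δQ/Q = √((δu/u)² + (1·δd/d)² + (-2·δb/b)²) = √(0.000601 + 0.000597 + 0.000793) = 0.0446
Q = 78.8, so δQ = 0.0446 × 78.8 = 3.52.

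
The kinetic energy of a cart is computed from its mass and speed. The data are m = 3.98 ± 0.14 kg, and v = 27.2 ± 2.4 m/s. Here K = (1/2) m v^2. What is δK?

265 J

K is a product of powers, so relative uncertainties combine in quadrature:
  (1·δm/m)² = (1×0.0352)² = 0.00124;  (2·δv/v)² = (2×0.0882)² = 0.0311
δK/K = √(0.0324) = 0.180
K = 1470 J, so δK = 0.180 × 1470 = 265 J.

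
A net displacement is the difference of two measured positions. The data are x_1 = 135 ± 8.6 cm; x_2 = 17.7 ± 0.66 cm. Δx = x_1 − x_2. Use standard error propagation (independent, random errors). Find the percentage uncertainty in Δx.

7.35%

Each term contributes (cᵢ δxᵢ)² to (δΔx)²:
  (δx_1)² = 74.0;  (δx_2)² = 0.436
δΔx = √(74.4) = 8.63 cm
Δx = 117 cm, so δΔx/Δx = 8.63/117 = 0.0735.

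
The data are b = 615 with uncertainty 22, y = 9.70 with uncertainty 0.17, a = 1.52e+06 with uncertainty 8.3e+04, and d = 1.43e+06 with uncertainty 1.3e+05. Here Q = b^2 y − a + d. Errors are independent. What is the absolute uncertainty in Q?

Let p = b^2·y = 3.67e+06. δp/p = √((2·δb/b)² + (1·δy/y)²) = √(0.00512 + 0.000307) = 0.0737, so δp = 2.7e+05.
Q = p − a + d: δQ = √(δp² + δa² + δd²) = √(7.3e+10 + 6.89e+09 + 1.69e+10) = 3.11e+05

3.11e+05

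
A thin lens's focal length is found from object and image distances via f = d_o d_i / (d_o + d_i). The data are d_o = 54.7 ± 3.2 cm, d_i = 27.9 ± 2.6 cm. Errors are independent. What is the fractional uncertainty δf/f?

0.0648

∂f/∂d_o = (d_i/(d_o+d_i))² = 0.114;  ∂f/∂d_i = (d_o/(d_o+d_i))² = 0.439
δf = √((∂f/∂d_o · δd_o)² + (∂f/∂d_i · δd_i)²) = √(0.133 + 1.30) = 1.20 cm
f = 18.5 cm, so δf/f = 1.20/18.5 = 0.0648.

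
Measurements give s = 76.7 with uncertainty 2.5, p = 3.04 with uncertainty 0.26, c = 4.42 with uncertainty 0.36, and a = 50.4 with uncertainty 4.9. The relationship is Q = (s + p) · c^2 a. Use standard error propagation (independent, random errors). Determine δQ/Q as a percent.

Let u = s + p = 79.7. δu = √(δs² + δp²) = √(6.25 + 0.0676) = 2.51, so δu/u = 0.0315.
Q is then a monomial in u, c, a:
δQ/Q = √((δu/u)² + (2·δc/c)² + (1·δa/a)²) = √(0.000994 + 0.0265 + 0.00945) = 0.192

19.2%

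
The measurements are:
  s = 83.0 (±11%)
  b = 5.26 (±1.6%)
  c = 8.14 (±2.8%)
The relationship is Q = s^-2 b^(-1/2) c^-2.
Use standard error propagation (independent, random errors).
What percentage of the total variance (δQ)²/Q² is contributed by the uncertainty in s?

(δQ/Q)² = (-2·δs/s)² + (−½·δb/b)² + (-2·δc/c)²
  s term: (-2×0.110)² = 0.0484
  b term: (-0.5×0.0160)² = 6.4e-05
  c term: (-2×0.0280)² = 0.00314
Total = 0.0516. Share from s = 0.0484/0.0516 = 0.938.

93.8%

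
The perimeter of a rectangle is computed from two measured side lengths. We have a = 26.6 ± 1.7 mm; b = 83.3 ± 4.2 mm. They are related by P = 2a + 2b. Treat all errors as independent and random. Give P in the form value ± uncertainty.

For a sum/difference, combine absolute errors in quadrature:
  (2·δa)² = 11.6;  (2·δb)² = 70.6
δP = √(82.1) = 9.06 mm
P = 220 mm.

220 ± 9.06 mm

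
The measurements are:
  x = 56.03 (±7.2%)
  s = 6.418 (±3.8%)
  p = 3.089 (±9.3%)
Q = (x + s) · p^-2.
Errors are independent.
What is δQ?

1.29

Let u = x + s = 62.45. δu = √(δx² + δs²) = √(16.3 + 0.0595) = 4.04, so δu/u = 0.0647.
Q is then a monomial in u, p:
δQ/Q = √((δu/u)² + (-2·δp/p)²) = √(0.00419 + 0.0346) = 0.197
Q = 6.545, so δQ = 0.197 × 6.545 = 1.29.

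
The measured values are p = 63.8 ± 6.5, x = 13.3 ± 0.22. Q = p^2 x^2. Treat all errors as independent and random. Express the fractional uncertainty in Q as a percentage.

20.6%

Q is a product of powers, so relative uncertainties combine in quadrature:
  (2·δp/p)² = (2×0.102)² = 0.0415;  (2·δx/x)² = (2×0.0165)² = 0.00109
δQ/Q = √(0.0426) = 0.206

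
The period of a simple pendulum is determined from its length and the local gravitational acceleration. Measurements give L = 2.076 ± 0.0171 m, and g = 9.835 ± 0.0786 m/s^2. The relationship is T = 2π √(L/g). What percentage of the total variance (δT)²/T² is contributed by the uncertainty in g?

48.5%

(δT/T)² = (½·δL/L)² + (−½·δg/g)²
  L term: (0.5×0.00824)² = 1.7e-05
  g term: (-0.5×0.00799)² = 1.6e-05
Total = 3.29e-05. Share from g = 1.6e-05/3.29e-05 = 0.485.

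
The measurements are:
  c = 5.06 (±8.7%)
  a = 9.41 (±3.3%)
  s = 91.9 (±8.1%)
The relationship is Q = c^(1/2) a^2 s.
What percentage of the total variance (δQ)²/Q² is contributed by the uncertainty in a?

34.0%

(δQ/Q)² = (½·δc/c)² + (2·δa/a)² + (1·δs/s)²
  c term: (0.5×0.0870)² = 0.00189
  a term: (2×0.0330)² = 0.00436
  s term: (1×0.0810)² = 0.00656
Total = 0.0128. Share from a = 0.00436/0.0128 = 0.340.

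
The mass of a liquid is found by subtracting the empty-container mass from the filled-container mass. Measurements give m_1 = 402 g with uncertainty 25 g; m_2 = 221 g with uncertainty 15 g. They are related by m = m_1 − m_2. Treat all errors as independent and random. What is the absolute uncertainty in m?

29.2 g

Absolute uncertainties add in quadrature for a linear combination:
  (δm_1)² = 625;  (δm_2)² = 225
δm = √(850) = 29.2 g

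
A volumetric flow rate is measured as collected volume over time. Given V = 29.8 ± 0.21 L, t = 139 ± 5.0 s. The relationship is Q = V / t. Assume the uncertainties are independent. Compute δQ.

Each factor contributes (exponent × relative error)² to (δQ/Q)²:
  (1·δV/V)² = (1×0.00705)² = 4.97e-05;  (-1·δt/t)² = (-1×0.0360)² = 0.00129
δQ/Q = √(0.00134) = 0.0367
Q = 0.214 L/s, so δQ = 0.0367 × 0.214 = 0.00786 L/s.

0.00786 L/s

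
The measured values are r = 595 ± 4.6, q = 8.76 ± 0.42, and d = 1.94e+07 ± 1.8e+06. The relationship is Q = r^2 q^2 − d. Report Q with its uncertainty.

(7.77 ± 3.19) × 10^6

Let p = r^2·q^2 = 2.72e+07. δp/p = √((2·δr/r)² + (2·δq/q)²) = √(0.000239 + 0.00919) = 0.0971, so δp = 2.64e+06.
Q = p − d: δQ = √(δp² + δd²) = √(6.96e+12 + 3.24e+12) = 3.19e+06
Q = 7.77e+06.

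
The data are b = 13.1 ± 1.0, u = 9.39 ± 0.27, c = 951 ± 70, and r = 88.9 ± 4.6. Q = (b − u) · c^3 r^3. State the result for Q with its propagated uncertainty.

Let w = b − u = 3.71. δw = √(δb² + δu²) = √(1.00 + 0.0729) = 1.04, so δw/w = 0.279.
Q is then a monomial in w, c, r:
δQ/Q = √((δw/w)² + (3·δc/c)² + (3·δr/r)²) = √(0.0779 + 0.0488 + 0.0241) = 0.388
Q = 2.24e+15, so δQ = 0.388 × 2.24e+15 = 8.71e+14.

(2.24 ± 0.871) × 10^15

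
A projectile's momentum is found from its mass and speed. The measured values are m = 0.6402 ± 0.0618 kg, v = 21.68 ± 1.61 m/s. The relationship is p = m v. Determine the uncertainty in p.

1.69 kg·m/s

p is a product of powers, so relative uncertainties combine in quadrature:
  (1·δm/m)² = (1×0.0965)² = 0.00932;  (1·δv/v)² = (1×0.0743)² = 0.00551
δp/p = √(0.0148) = 0.122
p = 13.88 kg·m/s, so δp = 0.122 × 13.88 = 1.69 kg·m/s.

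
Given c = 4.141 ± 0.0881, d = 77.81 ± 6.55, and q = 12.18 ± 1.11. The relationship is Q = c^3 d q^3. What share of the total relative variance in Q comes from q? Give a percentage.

87.0%

(δQ/Q)² = (3·δc/c)² + (1·δd/d)² + (3·δq/q)²
  c term: (3×0.0213)² = 0.00407
  d term: (1×0.0842)² = 0.00709
  q term: (3×0.0911)² = 0.0747
Total = 0.0859. Share from q = 0.0747/0.0859 = 0.870.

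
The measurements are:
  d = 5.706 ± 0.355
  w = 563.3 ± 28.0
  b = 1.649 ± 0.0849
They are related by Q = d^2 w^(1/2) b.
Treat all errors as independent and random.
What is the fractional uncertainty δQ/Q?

0.137

Products/powers → add relative errors in quadrature, weighted by exponent:
  (2·δd/d)² = (2×0.0622)² = 0.0155;  (½·δw/w)² = (0.5×0.0497)² = 0.000618;  (1·δb/b)² = (1×0.0515)² = 0.00265
δQ/Q = √(0.0188) = 0.137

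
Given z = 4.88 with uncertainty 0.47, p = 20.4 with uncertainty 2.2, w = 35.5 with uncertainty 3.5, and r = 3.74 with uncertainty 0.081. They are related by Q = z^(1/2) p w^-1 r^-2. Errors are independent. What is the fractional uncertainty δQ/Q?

0.160

Q is a product of powers, so relative uncertainties combine in quadrature:
  (½·δz/z)² = (0.5×0.0963)² = 0.00232;  (1·δp/p)² = (1×0.108)² = 0.0116;  (-1·δw/w)² = (-1×0.0986)² = 0.00972;  (-2·δr/r)² = (-2×0.0217)² = 0.00188
δQ/Q = √(0.0255) = 0.160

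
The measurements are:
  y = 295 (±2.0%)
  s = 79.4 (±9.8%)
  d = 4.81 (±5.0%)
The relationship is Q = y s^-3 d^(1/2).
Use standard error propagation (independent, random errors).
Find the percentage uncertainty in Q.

29.6%

Since Q is a product/quotient, work with relative uncertainties:
  (1·δy/y)² = (1×0.0200)² = 0.000400;  (-3·δs/s)² = (-3×0.0980)² = 0.0864;  (½·δd/d)² = (0.5×0.0500)² = 0.000625
δQ/Q = √(0.0875) = 0.296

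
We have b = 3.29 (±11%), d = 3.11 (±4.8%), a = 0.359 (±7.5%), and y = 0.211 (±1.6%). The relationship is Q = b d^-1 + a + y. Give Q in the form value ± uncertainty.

1.63 ± 0.130

Let p = b·d^-1 = 1.06. δp/p = √((1·δb/b)² + (-1·δd/d)²) = √(0.0121 + 0.00230) = 0.120, so δp = 0.127.
Q = p + a + y: δQ = √(δp² + δa² + δy²) = √(0.0161 + 0.000725 + 1.14e-05) = 0.130
Q = 1.63.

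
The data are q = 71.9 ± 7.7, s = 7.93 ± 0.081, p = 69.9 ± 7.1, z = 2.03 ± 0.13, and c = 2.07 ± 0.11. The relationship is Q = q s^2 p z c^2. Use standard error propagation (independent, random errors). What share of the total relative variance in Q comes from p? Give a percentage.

(δQ/Q)² = (1·δq/q)² + (2·δs/s)² + (1·δp/p)² + (1·δz/z)² + (2·δc/c)²
  q term: (1×0.107)² = 0.0115
  s term: (2×0.0102)² = 0.000417
  p term: (1×0.102)² = 0.0103
  z term: (1×0.0640)² = 0.00410
  c term: (2×0.0531)² = 0.0113
Total = 0.0376. Share from p = 0.0103/0.0376 = 0.274.

27.4%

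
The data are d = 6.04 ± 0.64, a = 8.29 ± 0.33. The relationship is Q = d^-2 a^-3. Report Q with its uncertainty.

(4.81 ± 1.17) × 10^-5

Products/powers → add relative errors in quadrature, weighted by exponent:
  (-2·δd/d)² = (-2×0.106)² = 0.0449;  (-3·δa/a)² = (-3×0.0398)² = 0.0143
δQ/Q = √(0.0592) = 0.243
Q = 4.81e-05, so δQ = 0.243 × 4.81e-05 = 1.17e-05.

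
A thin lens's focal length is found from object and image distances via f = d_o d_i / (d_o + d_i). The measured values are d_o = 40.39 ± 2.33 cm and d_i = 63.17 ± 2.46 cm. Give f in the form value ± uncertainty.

24.64 ± 0.944 cm

∂f/∂d_o = (d_i/(d_o+d_i))² = 0.372;  ∂f/∂d_i = (d_o/(d_o+d_i))² = 0.152
δf = √((∂f/∂d_o · δd_o)² + (∂f/∂d_i · δd_i)²) = √(0.752 + 0.140) = 0.944 cm
f = 24.64 cm.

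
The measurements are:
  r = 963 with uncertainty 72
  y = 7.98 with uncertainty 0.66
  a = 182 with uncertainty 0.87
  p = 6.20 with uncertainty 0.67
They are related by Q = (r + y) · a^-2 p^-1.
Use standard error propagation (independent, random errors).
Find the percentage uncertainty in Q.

Let u = r + y = 971. δu = √(δr² + δy²) = √(5180 + 0.436) = 72.0, so δu/u = 0.0742.
Q is then a monomial in u, a, p:
δQ/Q = √((δu/u)² + (-2·δa/a)² + (-1·δp/p)²) = √(0.00550 + 9.14e-05 + 0.0117) = 0.131

13.1%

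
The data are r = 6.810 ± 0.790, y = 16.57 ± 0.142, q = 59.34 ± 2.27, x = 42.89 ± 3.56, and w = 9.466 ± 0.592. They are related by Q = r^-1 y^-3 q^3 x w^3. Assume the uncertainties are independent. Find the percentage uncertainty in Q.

Q is a product of powers, so relative uncertainties combine in quadrature:
  (-1·δr/r)² = (-1×0.116)² = 0.0135;  (-3·δy/y)² = (-3×0.00857)² = 0.000661;  (3·δq/q)² = (3×0.0383)² = 0.0132;  (1·δx/x)² = (1×0.0830)² = 0.00689;  (3·δw/w)² = (3×0.0625)² = 0.0352
δQ/Q = √(0.0694) = 0.263

26.3%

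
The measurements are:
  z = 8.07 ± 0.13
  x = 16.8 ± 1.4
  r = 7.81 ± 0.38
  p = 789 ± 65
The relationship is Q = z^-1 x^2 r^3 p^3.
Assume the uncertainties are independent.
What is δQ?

2.72e+12

Relative error in a monomial: (δQ/Q)² = Σ (nᵢ · δxᵢ/xᵢ)².
  (-1·δz/z)² = (-1×0.0161)² = 0.000260;  (2·δx/x)² = (2×0.0833)² = 0.0278;  (3·δr/r)² = (3×0.0487)² = 0.0213;  (3·δp/p)² = (3×0.0824)² = 0.0611
δQ/Q = √(0.110) = 0.332
Q = 8.18e+12, so δQ = 0.332 × 8.18e+12 = 2.72e+12.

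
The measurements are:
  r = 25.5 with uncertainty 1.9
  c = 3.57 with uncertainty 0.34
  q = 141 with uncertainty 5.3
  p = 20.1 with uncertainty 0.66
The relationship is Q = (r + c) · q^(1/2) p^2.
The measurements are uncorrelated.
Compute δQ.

Let u = r + c = 29.1. δu = √(δr² + δc²) = √(3.61 + 0.116) = 1.93, so δu/u = 0.0664.
Q is then a monomial in u, q, p:
δQ/Q = √((δu/u)² + (½·δq/q)² + (2·δp/p)²) = √(0.00441 + 0.000353 + 0.00431) = 0.0953
Q = 1.39e+05, so δQ = 0.0953 × 1.39e+05 = 13300.

13300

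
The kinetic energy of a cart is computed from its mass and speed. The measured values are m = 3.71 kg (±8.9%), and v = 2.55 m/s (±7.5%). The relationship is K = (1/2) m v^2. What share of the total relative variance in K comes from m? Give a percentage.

26.0%

(δK/K)² = (1·δm/m)² + (2·δv/v)²
  m term: (1×0.0890)² = 0.00792
  v term: (2×0.0750)² = 0.0225
Total = 0.0304. Share from m = 0.00792/0.0304 = 0.260.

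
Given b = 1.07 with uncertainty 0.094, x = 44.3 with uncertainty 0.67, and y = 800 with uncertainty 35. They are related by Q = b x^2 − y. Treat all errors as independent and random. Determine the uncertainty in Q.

Let p = b·x^2 = 2100. δp/p = √((1·δb/b)² + (2·δx/x)²) = √(0.00772 + 0.000915) = 0.0929, so δp = 195.
Q = p − y: δQ = √(δp² + δy²) = √(38100 + 1220) = 198

198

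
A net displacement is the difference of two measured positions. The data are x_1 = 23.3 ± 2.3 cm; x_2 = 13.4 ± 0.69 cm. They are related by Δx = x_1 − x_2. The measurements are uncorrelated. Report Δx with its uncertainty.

9.90 ± 2.40 cm

Absolute uncertainties add in quadrature for a linear combination:
  (δx_1)² = 5.29;  (δx_2)² = 0.476
δΔx = √(5.77) = 2.40 cm
Δx = 9.90 cm.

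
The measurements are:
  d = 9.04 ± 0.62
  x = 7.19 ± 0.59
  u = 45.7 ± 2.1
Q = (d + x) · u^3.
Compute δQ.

2.29e+05

Let w = d + x = 16.2. δw = √(δd² + δx²) = √(0.384 + 0.348) = 0.856, so δw/w = 0.0527.
Q is then a monomial in w, u:
δQ/Q = √((δw/w)² + (3·δu/u)²) = √(0.00278 + 0.0190) = 0.148
Q = 1.55e+06, so δQ = 0.148 × 1.55e+06 = 2.29e+05.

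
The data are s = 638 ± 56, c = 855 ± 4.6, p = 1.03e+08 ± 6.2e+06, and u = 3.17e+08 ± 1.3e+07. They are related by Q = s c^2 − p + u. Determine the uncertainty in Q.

Let w = s·c^2 = 4.66e+08. δw/w = √((1·δs/s)² + (2·δc/c)²) = √(0.00770 + 0.000116) = 0.0884, so δw = 4.12e+07.
Q = w − p + u: δQ = √(δw² + δp² + δu²) = √(1.7e+15 + 3.84e+13 + 1.69e+14) = 4.37e+07

4.37e+07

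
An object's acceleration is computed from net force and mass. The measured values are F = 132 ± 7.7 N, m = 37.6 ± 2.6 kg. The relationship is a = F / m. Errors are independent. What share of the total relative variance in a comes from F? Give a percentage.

(δa/a)² = (1·δF/F)² + (-1·δm/m)²
  F term: (1×0.0583)² = 0.00340
  m term: (-1×0.0691)² = 0.00478
Total = 0.00818. Share from F = 0.00340/0.00818 = 0.416.

41.6%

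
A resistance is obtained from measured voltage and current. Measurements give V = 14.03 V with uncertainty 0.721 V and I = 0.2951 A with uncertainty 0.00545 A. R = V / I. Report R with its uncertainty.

Products/powers → add relative errors in quadrature, weighted by exponent:
  (1·δV/V)² = (1×0.0514)² = 0.00264;  (-1·δI/I)² = (-1×0.0185)² = 0.000341
δR/R = √(0.00298) = 0.0546
R = 47.54 Ω, so δR = 0.0546 × 47.54 = 2.60 Ω.

47.54 ± 2.60 Ω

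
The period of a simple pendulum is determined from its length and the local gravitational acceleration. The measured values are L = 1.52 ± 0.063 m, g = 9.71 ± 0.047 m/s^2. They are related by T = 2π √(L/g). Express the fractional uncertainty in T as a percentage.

2.09%

For a monomial T ∝ L^(1/2), g^(-1/2), fractional errors add in quadrature:
  (½·δL/L)² = (0.5×0.0414)² = 0.000429;  (−½·δg/g)² = (-0.5×0.00484)² = 5.86e-06
δT/T = √(0.000435) = 0.0209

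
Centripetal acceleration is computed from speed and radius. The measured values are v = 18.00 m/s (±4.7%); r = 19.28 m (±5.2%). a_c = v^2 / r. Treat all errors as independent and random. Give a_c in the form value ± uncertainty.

16.80 ± 1.81 m/s^2

Since a_c is a product/quotient, work with relative uncertainties:
  (2·δv/v)² = (2×0.0470)² = 0.00884;  (-1·δr/r)² = (-1×0.0520)² = 0.00270
δa_c/a_c = √(0.0115) = 0.107
a_c = 16.80 m/s^2, so δa_c = 0.107 × 16.80 = 1.81 m/s^2.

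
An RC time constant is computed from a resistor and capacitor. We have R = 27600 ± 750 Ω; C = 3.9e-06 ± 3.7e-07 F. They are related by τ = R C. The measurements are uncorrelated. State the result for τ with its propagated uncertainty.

0.108 ± 0.0106 s

For a monomial τ ∝ R, C, fractional errors add in quadrature:
  (1·δR/R)² = (1×0.0272)² = 0.000738;  (1·δC/C)² = (1×0.0949)² = 0.00900
δτ/τ = √(0.00974) = 0.0987
τ = 0.108 s, so δτ = 0.0987 × 0.108 = 0.0106 s.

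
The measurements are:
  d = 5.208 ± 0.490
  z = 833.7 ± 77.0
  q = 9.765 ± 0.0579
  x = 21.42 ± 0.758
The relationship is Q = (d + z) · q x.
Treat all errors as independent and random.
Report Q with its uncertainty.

175500 ± 17300

Let u = d + z = 838.9. δu = √(δd² + δz²) = √(0.240 + 5930) = 77.0, so δu/u = 0.0918.
Q is then a monomial in u, q, x:
δQ/Q = √((δu/u)² + (1·δq/q)² + (1·δx/x)²) = √(0.00843 + 3.52e-05 + 0.00125) = 0.0986
Q = 175500, so δQ = 0.0986 × 175500 = 17300.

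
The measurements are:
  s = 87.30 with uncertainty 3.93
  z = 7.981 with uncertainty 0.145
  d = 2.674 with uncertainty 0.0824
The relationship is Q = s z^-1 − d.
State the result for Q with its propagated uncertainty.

8.264 ± 0.537

Let p = s·z^-1 = 10.94. δp/p = √((1·δs/s)² + (-1·δz/z)²) = √(0.00203 + 0.000330) = 0.0485, so δp = 0.531.
Q = p − d: δQ = √(δp² + δd²) = √(0.282 + 0.00679) = 0.537
Q = 8.264.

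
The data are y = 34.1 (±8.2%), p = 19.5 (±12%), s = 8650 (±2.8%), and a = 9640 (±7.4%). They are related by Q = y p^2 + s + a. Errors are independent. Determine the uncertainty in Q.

3370

Let w = y·p^2 = 13000. δw/w = √((1·δy/y)² + (2·δp/p)²) = √(0.00672 + 0.0576) = 0.254, so δw = 3290.
Q = w + s + a: δQ = √(δw² + δs² + δa²) = √(1.08e+07 + 58700 + 5.09e+05) = 3370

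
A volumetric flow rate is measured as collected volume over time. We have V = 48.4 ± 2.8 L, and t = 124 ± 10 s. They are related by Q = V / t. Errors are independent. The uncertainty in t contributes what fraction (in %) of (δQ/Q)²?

(δQ/Q)² = (1·δV/V)² + (-1·δt/t)²
  V term: (1×0.0579)² = 0.00335
  t term: (-1×0.0806)² = 0.00650
Total = 0.00985. Share from t = 0.00650/0.00985 = 0.660.

66.0%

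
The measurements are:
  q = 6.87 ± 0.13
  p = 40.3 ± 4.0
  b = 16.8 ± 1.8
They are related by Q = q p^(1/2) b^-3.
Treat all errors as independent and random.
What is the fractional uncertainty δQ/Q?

0.326

For a monomial Q ∝ q, p^(1/2), b^-3, fractional errors add in quadrature:
  (1·δq/q)² = (1×0.0189)² = 0.000358;  (½·δp/p)² = (0.5×0.0993)² = 0.00246;  (-3·δb/b)² = (-3×0.107)² = 0.103
δQ/Q = √(0.106) = 0.326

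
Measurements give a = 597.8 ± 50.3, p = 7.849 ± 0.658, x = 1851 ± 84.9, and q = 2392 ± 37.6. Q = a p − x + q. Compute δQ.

565

Let w = a·p = 4692. δw/w = √((1·δa/a)² + (1·δp/p)²) = √(0.00708 + 0.00703) = 0.119, so δw = 557.
Q = w − x + q: δQ = √(δw² + δx² + δq²) = √(3.11e+05 + 7210 + 1410) = 565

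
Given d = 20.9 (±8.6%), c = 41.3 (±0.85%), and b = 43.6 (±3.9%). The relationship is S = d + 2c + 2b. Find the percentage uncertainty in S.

2.05%

Sums and differences: (δS)² = Σ (cᵢ δxᵢ)².
  (δd)² = 3.23;  (2·δc)² = 0.493;  (2·δb)² = 11.6
δS = √(15.3) = 3.91
S = 191, so δS/S = 3.91/191 = 0.0205.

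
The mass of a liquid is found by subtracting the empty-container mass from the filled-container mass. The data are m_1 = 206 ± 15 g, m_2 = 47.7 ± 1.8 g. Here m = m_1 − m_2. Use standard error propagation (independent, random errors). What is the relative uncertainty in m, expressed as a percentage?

9.54%

Absolute uncertainties add in quadrature for a linear combination:
  (δm_1)² = 225;  (δm_2)² = 3.24
δm = √(228) = 15.1 g
m = 158 g, so δm/m = 15.1/158 = 0.0954.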